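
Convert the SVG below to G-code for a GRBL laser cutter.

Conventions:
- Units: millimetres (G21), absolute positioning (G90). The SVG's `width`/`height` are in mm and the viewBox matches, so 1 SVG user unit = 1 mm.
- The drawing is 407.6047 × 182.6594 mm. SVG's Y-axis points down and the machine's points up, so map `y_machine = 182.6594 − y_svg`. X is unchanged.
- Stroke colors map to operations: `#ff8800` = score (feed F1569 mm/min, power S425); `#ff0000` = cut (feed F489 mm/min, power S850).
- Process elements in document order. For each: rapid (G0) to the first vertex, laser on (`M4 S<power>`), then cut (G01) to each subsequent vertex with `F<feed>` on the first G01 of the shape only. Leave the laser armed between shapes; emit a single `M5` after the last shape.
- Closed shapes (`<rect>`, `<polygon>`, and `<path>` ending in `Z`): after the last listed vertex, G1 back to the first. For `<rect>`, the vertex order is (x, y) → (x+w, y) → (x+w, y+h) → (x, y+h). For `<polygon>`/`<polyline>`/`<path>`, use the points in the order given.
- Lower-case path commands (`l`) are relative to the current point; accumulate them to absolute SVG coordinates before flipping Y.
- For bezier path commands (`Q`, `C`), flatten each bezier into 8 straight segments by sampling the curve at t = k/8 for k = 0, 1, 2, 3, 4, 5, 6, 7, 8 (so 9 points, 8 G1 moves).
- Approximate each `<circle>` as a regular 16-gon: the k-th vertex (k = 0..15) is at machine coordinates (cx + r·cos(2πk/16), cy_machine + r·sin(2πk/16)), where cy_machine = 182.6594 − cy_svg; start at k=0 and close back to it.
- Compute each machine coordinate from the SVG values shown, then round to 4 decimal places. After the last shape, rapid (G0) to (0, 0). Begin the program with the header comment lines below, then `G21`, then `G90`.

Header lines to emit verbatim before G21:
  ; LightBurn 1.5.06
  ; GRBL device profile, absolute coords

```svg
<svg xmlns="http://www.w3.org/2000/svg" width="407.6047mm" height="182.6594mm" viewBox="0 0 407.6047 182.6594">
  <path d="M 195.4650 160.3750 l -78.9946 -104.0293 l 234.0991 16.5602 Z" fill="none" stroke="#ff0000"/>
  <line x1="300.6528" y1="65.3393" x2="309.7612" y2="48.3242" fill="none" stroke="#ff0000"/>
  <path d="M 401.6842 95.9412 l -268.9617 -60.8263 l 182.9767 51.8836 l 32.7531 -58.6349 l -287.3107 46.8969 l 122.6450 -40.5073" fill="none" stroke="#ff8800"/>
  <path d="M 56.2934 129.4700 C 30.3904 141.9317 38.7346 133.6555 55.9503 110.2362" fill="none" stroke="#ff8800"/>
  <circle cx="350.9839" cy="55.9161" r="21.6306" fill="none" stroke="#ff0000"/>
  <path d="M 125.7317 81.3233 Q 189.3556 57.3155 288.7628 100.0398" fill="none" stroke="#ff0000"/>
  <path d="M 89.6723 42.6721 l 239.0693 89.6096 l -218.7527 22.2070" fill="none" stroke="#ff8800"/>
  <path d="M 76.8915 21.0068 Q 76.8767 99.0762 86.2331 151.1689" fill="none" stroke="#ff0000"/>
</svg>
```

viewBox `0 0 407.6047 182.6594` with mm width/height → 1 unit = 1 mm. Flip: y_m = 182.6594 − y_svg.

**Shape 1** — `<path>` closed polygon, stroke `#ff0000` → cut (S850, F489). Machine vertices: (195.4650,22.2844) → (116.4704,126.3137) → (350.5695,109.7535) → (195.4650,22.2844). Closed: final G1 returns to the first vertex.

**Shape 2** — `<line>` line segment, stroke `#ff0000` → cut (S850, F489). Machine vertices: (300.6528,117.3201) → (309.7612,134.3352). Open path.

**Shape 3** — `<path>` open polyline, stroke `#ff8800` → score (S425, F1569). Machine vertices: (401.6842,86.7182) → (132.7225,147.5445) → (315.6992,95.6609) → (348.4523,154.2958) → (61.1416,107.3989) → (183.7866,147.9062). Open path.

**Shape 4** — `<path>` cubic bezier, stroke `#ff8800` → score (S425, F1569). Control points (SVG): P0=(56.2934,129.4700), P1=(30.3904,141.9317), P2=(38.7346,133.6555), P3=(55.9503,110.2362); sampled at t=k/8. Machine vertices: (56.2934,53.1894) → (48.1356,49.4774) → (42.8910,47.6441) → (40.2624,47.6238) → (39.9523,49.3509) → (41.6635,52.7600) → (45.0984,57.7855) → (49.9598,64.3617) → (55.9503,72.4232). Open path.

**Shape 5** — `<circle>` circle, stroke `#ff0000` → cut (S850, F489). Machine vertices: (372.6145,126.7433) → (370.9680,135.0210) → (366.2790,142.0384) → (359.2616,146.7274) → (350.9839,148.3739) → (342.7062,146.7274) → (335.6888,142.0384) → (330.9998,135.0210) → (329.3533,126.7433) → (330.9998,118.4656) → (335.6888,111.4482) → (342.7062,106.7592) → (350.9839,105.1127) → (359.2616,106.7592) → (366.2790,111.4482) → (370.9680,118.4656) → (372.6145,126.7433). Closed: final G1 returns to the first vertex.

**Shape 6** — `<path>` quadratic bezier, stroke `#ff0000` → cut (S850, F489). Control points (SVG): P0=(125.7317,81.3233), P1=(189.3556,57.3155), P2=(288.7628,100.0398); sampled at t=k/8. Machine vertices: (125.7317,101.3361) → (142.1968,106.2954) → (159.7801,109.1692) → (178.4817,109.9577) → (198.3014,108.6609) → (219.2394,105.2786) → (241.2957,99.8110) → (264.4701,92.2580) → (288.7628,82.6196). Open path.

**Shape 7** — `<path>` open polyline, stroke `#ff8800` → score (S425, F1569). Machine vertices: (89.6723,139.9873) → (328.7416,50.3777) → (109.9889,28.1707). Open path.

**Shape 8** — `<path>` quadratic bezier, stroke `#ff0000` → cut (S850, F489). Control points (SVG): P0=(76.8915,21.0068), P1=(76.8767,99.0762), P2=(86.2331,151.1689); sampled at t=k/8. Machine vertices: (76.8915,161.6526) → (77.0342,142.5411) → (77.4698,124.2414) → (78.1982,106.7535) → (79.2195,90.0774) → (80.5336,74.2130) → (82.1406,59.1604) → (84.0404,44.9196) → (86.2331,31.4905). Open path.

; LightBurn 1.5.06
; GRBL device profile, absolute coords
G21
G90
G0 X195.4650 Y22.2844
M4 S850
G01 X116.4704 Y126.3137 F489
G01 X350.5695 Y109.7535
G01 X195.4650 Y22.2844
G0 X300.6528 Y117.3201
M4 S850
G01 X309.7612 Y134.3352 F489
G0 X401.6842 Y86.7182
M4 S425
G01 X132.7225 Y147.5445 F1569
G01 X315.6992 Y95.6609
G01 X348.4523 Y154.2958
G01 X61.1416 Y107.3989
G01 X183.7866 Y147.9062
G0 X56.2934 Y53.1894
M4 S425
G01 X48.1356 Y49.4774 F1569
G01 X42.8910 Y47.6441
G01 X40.2624 Y47.6238
G01 X39.9523 Y49.3509
G01 X41.6635 Y52.7600
G01 X45.0984 Y57.7855
G01 X49.9598 Y64.3617
G01 X55.9503 Y72.4232
G0 X372.6145 Y126.7433
M4 S850
G01 X370.9680 Y135.0210 F489
G01 X366.2790 Y142.0384
G01 X359.2616 Y146.7274
G01 X350.9839 Y148.3739
G01 X342.7062 Y146.7274
G01 X335.6888 Y142.0384
G01 X330.9998 Y135.0210
G01 X329.3533 Y126.7433
G01 X330.9998 Y118.4656
G01 X335.6888 Y111.4482
G01 X342.7062 Y106.7592
G01 X350.9839 Y105.1127
G01 X359.2616 Y106.7592
G01 X366.2790 Y111.4482
G01 X370.9680 Y118.4656
G01 X372.6145 Y126.7433
G0 X125.7317 Y101.3361
M4 S850
G01 X142.1968 Y106.2954 F489
G01 X159.7801 Y109.1692
G01 X178.4817 Y109.9577
G01 X198.3014 Y108.6609
G01 X219.2394 Y105.2786
G01 X241.2957 Y99.8110
G01 X264.4701 Y92.2580
G01 X288.7628 Y82.6196
G0 X89.6723 Y139.9873
M4 S425
G01 X328.7416 Y50.3777 F1569
G01 X109.9889 Y28.1707
G0 X76.8915 Y161.6526
M4 S850
G01 X77.0342 Y142.5411 F489
G01 X77.4698 Y124.2414
G01 X78.1982 Y106.7535
G01 X79.2195 Y90.0774
G01 X80.5336 Y74.2130
G01 X82.1406 Y59.1604
G01 X84.0404 Y44.9196
G01 X86.2331 Y31.4905
M5
G0 X0.0000 Y0.0000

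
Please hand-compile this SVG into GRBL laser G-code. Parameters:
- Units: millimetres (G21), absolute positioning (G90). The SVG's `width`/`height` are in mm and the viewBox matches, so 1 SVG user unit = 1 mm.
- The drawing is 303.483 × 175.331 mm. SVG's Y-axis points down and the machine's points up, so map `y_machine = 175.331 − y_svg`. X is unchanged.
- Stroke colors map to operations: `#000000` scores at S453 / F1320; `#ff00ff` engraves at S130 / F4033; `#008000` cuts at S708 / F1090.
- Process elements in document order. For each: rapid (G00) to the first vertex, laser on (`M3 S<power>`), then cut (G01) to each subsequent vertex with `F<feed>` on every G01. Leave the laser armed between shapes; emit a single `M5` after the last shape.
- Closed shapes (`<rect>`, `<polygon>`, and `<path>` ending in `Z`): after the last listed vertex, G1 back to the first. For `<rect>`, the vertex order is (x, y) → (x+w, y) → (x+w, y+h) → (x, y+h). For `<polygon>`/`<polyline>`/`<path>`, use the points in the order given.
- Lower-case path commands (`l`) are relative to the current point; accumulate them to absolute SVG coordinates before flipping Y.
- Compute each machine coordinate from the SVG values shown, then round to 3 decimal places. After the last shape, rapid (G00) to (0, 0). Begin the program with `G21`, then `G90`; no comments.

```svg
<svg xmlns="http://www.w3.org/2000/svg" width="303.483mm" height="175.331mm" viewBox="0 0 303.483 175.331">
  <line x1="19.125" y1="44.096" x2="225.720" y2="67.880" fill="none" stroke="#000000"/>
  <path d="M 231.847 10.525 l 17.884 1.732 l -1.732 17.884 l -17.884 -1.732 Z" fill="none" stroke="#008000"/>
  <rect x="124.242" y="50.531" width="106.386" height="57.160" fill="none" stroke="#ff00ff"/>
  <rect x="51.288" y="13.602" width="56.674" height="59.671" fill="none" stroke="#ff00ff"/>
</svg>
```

G21
G90
G00 X19.125 Y131.235
M3 S453
G01 X225.720 Y107.451 F1320
G00 X231.847 Y164.806
M3 S708
G01 X249.731 Y163.074 F1090
G01 X247.999 Y145.190 F1090
G01 X230.115 Y146.922 F1090
G01 X231.847 Y164.806 F1090
G00 X124.242 Y124.800
M3 S130
G01 X230.628 Y124.800 F4033
G01 X230.628 Y67.640 F4033
G01 X124.242 Y67.640 F4033
G01 X124.242 Y124.800 F4033
G00 X51.288 Y161.729
M3 S130
G01 X107.962 Y161.729 F4033
G01 X107.962 Y102.058 F4033
G01 X51.288 Y102.058 F4033
G01 X51.288 Y161.729 F4033
M5
G00 X0.000 Y0.000

viewBox `0 0 303.483 175.331` with mm width/height → 1 unit = 1 mm. Flip: y_m = 175.331 − y_svg.

**Shape 1** — `<line>` line segment, stroke `#000000` → score (S453, F1320). Machine vertices: (19.125,131.235) → (225.720,107.451). Open path.

**Shape 2** — `<path>` regular polygon, stroke `#008000` → cut (S708, F1090). Machine vertices: (231.847,164.806) → (249.731,163.074) → (247.999,145.190) → (230.115,146.922) → (231.847,164.806). Closed: final G1 returns to the first vertex.

**Shape 3** — `<rect>` rectangle, stroke `#ff00ff` → engrave (S130, F4033). Machine vertices: (124.242,124.800) → (230.628,124.800) → (230.628,67.640) → (124.242,67.640) → (124.242,124.800). Closed: final G1 returns to the first vertex.

**Shape 4** — `<rect>` rectangle, stroke `#ff00ff` → engrave (S130, F4033). Machine vertices: (51.288,161.729) → (107.962,161.729) → (107.962,102.058) → (51.288,102.058) → (51.288,161.729). Closed: final G1 returns to the first vertex.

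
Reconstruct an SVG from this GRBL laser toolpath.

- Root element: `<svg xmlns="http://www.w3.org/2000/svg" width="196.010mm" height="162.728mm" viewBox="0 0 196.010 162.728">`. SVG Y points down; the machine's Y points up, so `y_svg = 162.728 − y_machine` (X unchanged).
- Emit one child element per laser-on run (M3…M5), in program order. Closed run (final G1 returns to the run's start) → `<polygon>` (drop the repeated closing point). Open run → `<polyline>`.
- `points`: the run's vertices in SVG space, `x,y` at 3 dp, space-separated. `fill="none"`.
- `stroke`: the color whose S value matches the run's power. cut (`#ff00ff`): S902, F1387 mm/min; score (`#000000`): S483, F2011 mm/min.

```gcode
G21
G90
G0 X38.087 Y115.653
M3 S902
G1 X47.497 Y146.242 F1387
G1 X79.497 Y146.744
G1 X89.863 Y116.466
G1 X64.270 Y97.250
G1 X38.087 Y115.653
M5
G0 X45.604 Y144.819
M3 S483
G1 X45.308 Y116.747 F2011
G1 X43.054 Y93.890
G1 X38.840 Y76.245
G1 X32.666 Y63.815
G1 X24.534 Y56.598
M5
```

<svg xmlns="http://www.w3.org/2000/svg" width="196.010mm" height="162.728mm" viewBox="0 0 196.010 162.728">
  <polygon points="38.087,47.075 47.497,16.486 79.497,15.984 89.863,46.262 64.270,65.478" fill="none" stroke="#ff00ff"/>
  <polyline points="45.604,17.909 45.308,45.981 43.054,68.838 38.840,86.483 32.666,98.913 24.534,106.130" fill="none" stroke="#000000"/>
</svg>

Each laser-on run becomes one SVG element. Flip Y back into SVG space with y_svg = 162.728 − y_machine.

Run 1: the run's S902 means `#ff00ff` (cut). The run returns to its start, so emit a `<polygon>` with points (Y-flipped): 38.087,47.075 47.497,16.486 79.497,15.984 89.863,46.262 64.270,65.478.

Run 2: S483 ⇒ score layer `#000000`. The run is open, so emit a `<polyline>` with points (Y-flipped): 45.604,17.909 45.308,45.981 43.054,68.838 38.840,86.483 32.666,98.913 24.534,106.130.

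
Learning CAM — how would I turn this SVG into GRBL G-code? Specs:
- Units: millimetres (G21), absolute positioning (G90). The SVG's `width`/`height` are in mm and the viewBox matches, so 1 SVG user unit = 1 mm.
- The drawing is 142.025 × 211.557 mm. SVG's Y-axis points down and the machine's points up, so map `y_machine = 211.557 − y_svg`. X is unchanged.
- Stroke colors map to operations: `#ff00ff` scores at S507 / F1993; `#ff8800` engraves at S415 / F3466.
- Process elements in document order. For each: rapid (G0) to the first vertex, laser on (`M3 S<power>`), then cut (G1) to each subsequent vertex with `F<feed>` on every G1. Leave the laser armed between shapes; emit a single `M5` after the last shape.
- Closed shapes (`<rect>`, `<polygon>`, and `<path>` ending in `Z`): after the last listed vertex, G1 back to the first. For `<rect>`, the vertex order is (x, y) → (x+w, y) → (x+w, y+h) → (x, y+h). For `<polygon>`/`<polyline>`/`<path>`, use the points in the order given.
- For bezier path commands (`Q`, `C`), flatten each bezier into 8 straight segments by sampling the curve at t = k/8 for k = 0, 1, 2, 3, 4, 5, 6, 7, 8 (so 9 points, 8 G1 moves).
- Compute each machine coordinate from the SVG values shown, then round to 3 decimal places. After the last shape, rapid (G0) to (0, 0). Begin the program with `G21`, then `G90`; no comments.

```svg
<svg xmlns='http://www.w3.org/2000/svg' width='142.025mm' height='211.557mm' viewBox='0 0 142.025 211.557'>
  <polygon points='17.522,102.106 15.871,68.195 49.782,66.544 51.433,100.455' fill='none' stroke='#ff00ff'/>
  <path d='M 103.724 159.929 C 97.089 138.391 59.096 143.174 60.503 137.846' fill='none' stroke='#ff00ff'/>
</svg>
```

Since the viewBox matches the mm dimensions, user units are millimetres directly. The only transform is the Y-flip y_m = 211.557 − y_svg.

Shape 1 is a regular polygon drawn with `<polygon>`. Its stroke #ff00ff means score at S507, F1993. After flipping Y the toolpath is (17.522,109.451) → (15.871,143.362) → (49.782,145.013) → (51.433,111.102) → (17.522,109.451), returning to the start.

Shape 2 is a cubic bezier drawn with `<path>`. Its stroke #ff00ff means score at S507, F1993. After flipping Y the toolpath is (103.724,51.628) → (99.904,58.542) → (93.974,63.416) → (86.762,66.675) → (79.098,68.748) → (71.811,70.061) → (65.730,71.042) → (61.684,72.116) → (60.503,73.711).

G21
G90
G0 X17.522 Y109.451
M3 S507
G1 X15.871 Y143.362 F1993
G1 X49.782 Y145.013 F1993
G1 X51.433 Y111.102 F1993
G1 X17.522 Y109.451 F1993
G0 X103.724 Y51.628
M3 S507
G1 X99.904 Y58.542 F1993
G1 X93.974 Y63.416 F1993
G1 X86.762 Y66.675 F1993
G1 X79.098 Y68.748 F1993
G1 X71.811 Y70.061 F1993
G1 X65.730 Y71.042 F1993
G1 X61.684 Y72.116 F1993
G1 X60.503 Y73.711 F1993
M5
G0 X0.000 Y0.000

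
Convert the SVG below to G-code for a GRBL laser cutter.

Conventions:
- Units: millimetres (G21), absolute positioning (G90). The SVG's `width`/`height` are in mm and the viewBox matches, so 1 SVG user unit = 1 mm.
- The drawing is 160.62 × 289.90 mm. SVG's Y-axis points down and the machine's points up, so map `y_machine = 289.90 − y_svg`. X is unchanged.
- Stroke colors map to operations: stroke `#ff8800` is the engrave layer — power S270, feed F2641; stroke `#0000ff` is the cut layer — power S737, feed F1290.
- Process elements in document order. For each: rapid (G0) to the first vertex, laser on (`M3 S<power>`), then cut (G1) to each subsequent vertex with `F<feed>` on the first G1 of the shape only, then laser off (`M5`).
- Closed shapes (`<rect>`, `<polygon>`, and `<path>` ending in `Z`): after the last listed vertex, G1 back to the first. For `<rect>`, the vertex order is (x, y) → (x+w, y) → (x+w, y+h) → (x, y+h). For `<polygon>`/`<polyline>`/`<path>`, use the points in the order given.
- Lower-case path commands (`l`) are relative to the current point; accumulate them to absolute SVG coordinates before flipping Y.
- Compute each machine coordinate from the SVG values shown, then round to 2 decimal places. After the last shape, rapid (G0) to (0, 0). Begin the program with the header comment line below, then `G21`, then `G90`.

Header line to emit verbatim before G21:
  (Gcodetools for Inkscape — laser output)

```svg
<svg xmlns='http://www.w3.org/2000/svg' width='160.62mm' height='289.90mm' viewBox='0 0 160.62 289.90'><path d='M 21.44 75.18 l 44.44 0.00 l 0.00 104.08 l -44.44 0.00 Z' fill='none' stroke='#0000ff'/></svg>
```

viewBox `0 0 160.62 289.90` with mm width/height → 1 unit = 1 mm. Flip: y_m = 289.90 − y_svg.

**Shape 1** — `<path>` rectangle, stroke `#0000ff` → cut (S737, F1290). Machine vertices: (21.44,214.72) → (65.88,214.72) → (65.88,110.64) → (21.44,110.64) → (21.44,214.72). Closed: final G1 returns to the first vertex.

(Gcodetools for Inkscape — laser output)
G21
G90
G0 X21.44 Y214.72
M3 S737
G1 X65.88 Y214.72 F1290
G1 X65.88 Y110.64
G1 X21.44 Y110.64
G1 X21.44 Y214.72
M5
G0 X0.00 Y0.00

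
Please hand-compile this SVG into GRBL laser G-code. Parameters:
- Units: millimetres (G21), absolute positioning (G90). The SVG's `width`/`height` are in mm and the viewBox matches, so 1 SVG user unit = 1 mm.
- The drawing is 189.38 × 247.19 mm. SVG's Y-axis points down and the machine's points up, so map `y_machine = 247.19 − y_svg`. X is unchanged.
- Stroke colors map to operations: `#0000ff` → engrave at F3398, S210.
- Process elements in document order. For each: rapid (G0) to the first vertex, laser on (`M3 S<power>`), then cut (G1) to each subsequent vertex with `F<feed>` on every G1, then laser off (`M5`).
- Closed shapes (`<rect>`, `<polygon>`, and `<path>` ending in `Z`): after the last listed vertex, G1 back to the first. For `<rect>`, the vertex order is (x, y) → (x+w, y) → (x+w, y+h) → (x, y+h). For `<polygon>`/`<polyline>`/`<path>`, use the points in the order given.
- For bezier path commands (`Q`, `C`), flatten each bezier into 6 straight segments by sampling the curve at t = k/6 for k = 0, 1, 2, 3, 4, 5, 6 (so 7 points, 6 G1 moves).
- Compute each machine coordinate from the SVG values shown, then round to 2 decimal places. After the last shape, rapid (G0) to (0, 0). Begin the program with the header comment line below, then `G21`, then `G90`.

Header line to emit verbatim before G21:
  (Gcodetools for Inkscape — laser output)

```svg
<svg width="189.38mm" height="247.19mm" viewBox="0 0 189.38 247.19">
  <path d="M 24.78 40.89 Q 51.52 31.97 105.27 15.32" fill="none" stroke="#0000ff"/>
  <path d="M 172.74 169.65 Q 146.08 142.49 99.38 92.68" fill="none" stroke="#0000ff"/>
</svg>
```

(Gcodetools for Inkscape — laser output)
G21
G90
G0 X24.78 Y206.30
M3 S210
G1 X34.44 Y209.49 F3398
G1 X45.61 Y213.11 F3398
G1 X58.27 Y217.15 F3398
G1 X72.44 Y221.63 F3398
G1 X88.10 Y226.53 F3398
G1 X105.27 Y231.87 F3398
M5
G0 X172.74 Y77.54
M3 S210
G1 X163.30 Y87.22 F3398
G1 X152.74 Y98.16 F3398
G1 X141.07 Y110.36 F3398
G1 X128.29 Y123.82 F3398
G1 X114.39 Y138.54 F3398
G1 X99.38 Y154.51 F3398
M5
G0 X0.00 Y0.00

Since the viewBox matches the mm dimensions, user units are millimetres directly. The only transform is the Y-flip y_m = 247.19 − y_svg.

Shape 1 is a quadratic bezier drawn with `<path>`. Its stroke #0000ff means engrave at S210, F3398. After flipping Y the toolpath is (24.78,206.30) → (34.44,209.49) → (45.61,213.11) → (58.27,217.15) → (72.44,221.63) → (88.10,226.53) → (105.27,231.87).

Shape 2 is a quadratic bezier drawn with `<path>`. Its stroke #0000ff means engrave at S210, F3398. After flipping Y the toolpath is (172.74,77.54) → (163.30,87.22) → (152.74,98.16) → (141.07,110.36) → (128.29,123.82) → (114.39,138.54) → (99.38,154.51).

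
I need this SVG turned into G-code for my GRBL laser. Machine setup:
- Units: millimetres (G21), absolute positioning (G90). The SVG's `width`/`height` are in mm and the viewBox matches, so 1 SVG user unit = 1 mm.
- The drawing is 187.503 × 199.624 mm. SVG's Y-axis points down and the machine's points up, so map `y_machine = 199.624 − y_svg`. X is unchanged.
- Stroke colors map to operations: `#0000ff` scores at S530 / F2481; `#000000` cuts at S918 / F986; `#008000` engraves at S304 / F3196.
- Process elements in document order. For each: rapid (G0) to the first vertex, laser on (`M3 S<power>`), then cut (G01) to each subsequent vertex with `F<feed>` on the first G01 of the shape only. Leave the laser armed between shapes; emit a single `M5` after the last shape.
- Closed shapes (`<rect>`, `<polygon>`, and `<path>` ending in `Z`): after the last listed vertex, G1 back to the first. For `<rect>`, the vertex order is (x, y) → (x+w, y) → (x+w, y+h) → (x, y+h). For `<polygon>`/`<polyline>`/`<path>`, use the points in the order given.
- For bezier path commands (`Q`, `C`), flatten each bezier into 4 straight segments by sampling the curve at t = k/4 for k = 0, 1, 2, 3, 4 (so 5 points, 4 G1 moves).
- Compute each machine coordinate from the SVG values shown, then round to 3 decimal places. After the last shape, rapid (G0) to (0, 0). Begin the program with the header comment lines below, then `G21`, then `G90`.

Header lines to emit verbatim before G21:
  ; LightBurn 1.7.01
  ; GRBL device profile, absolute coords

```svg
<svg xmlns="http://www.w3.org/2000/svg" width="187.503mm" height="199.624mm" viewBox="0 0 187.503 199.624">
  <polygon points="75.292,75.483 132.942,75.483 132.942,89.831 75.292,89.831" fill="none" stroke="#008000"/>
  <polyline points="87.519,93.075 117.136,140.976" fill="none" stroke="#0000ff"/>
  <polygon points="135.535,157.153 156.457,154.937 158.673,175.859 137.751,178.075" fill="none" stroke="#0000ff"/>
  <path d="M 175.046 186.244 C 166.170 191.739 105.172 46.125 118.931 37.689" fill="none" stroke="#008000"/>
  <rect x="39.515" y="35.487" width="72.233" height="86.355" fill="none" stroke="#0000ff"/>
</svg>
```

; LightBurn 1.7.01
; GRBL device profile, absolute coords
G21
G90
G0 X75.292 Y124.141
M3 S304
G01 X132.942 Y124.141 F3196
G01 X132.942 Y109.793
G01 X75.292 Y109.793
G01 X75.292 Y124.141
G0 X87.519 Y106.549
M3 S530
G01 X117.136 Y58.648 F2481
G0 X135.535 Y42.471
M3 S530
G01 X156.457 Y44.687 F2481
G01 X158.673 Y23.765
G01 X137.751 Y21.549
G01 X135.535 Y42.471
G0 X175.046 Y13.380
M3 S304
G01 X160.599 Y33.087 F3196
G01 X138.500 Y82.433
G01 X120.646 Y134.392
G01 X118.931 Y161.935
G0 X39.515 Y164.137
M3 S530
G01 X111.748 Y164.137 F2481
G01 X111.748 Y77.782
G01 X39.515 Y77.782
G01 X39.515 Y164.137
M5
G0 X0.000 Y0.000

viewBox `0 0 187.503 199.624` with mm width/height → 1 unit = 1 mm. Flip: y_m = 199.624 − y_svg.

**Shape 1** — `<polygon>` rectangle, stroke `#008000` → engrave (S304, F3196). Machine vertices: (75.292,124.141) → (132.942,124.141) → (132.942,109.793) → (75.292,109.793) → (75.292,124.141). Closed: final G1 returns to the first vertex.

**Shape 2** — `<polyline>` line segment, stroke `#0000ff` → score (S530, F2481). Machine vertices: (87.519,106.549) → (117.136,58.648). Open path.

**Shape 3** — `<polygon>` regular polygon, stroke `#0000ff` → score (S530, F2481). Machine vertices: (135.535,42.471) → (156.457,44.687) → (158.673,23.765) → (137.751,21.549) → (135.535,42.471). Closed: final G1 returns to the first vertex.

**Shape 4** — `<path>` cubic bezier, stroke `#008000` → engrave (S304, F3196). Control points (SVG): P0=(175.046,186.244), P1=(166.170,191.739), P2=(105.172,46.125), P3=(118.931,37.689); sampled at t=k/4. Machine vertices: (175.046,13.380) → (160.599,33.087) → (138.500,82.433) → (120.646,134.392) → (118.931,161.935). Open path.

**Shape 5** — `<rect>` rectangle, stroke `#0000ff` → score (S530, F2481). Machine vertices: (39.515,164.137) → (111.748,164.137) → (111.748,77.782) → (39.515,77.782) → (39.515,164.137). Closed: final G1 returns to the first vertex.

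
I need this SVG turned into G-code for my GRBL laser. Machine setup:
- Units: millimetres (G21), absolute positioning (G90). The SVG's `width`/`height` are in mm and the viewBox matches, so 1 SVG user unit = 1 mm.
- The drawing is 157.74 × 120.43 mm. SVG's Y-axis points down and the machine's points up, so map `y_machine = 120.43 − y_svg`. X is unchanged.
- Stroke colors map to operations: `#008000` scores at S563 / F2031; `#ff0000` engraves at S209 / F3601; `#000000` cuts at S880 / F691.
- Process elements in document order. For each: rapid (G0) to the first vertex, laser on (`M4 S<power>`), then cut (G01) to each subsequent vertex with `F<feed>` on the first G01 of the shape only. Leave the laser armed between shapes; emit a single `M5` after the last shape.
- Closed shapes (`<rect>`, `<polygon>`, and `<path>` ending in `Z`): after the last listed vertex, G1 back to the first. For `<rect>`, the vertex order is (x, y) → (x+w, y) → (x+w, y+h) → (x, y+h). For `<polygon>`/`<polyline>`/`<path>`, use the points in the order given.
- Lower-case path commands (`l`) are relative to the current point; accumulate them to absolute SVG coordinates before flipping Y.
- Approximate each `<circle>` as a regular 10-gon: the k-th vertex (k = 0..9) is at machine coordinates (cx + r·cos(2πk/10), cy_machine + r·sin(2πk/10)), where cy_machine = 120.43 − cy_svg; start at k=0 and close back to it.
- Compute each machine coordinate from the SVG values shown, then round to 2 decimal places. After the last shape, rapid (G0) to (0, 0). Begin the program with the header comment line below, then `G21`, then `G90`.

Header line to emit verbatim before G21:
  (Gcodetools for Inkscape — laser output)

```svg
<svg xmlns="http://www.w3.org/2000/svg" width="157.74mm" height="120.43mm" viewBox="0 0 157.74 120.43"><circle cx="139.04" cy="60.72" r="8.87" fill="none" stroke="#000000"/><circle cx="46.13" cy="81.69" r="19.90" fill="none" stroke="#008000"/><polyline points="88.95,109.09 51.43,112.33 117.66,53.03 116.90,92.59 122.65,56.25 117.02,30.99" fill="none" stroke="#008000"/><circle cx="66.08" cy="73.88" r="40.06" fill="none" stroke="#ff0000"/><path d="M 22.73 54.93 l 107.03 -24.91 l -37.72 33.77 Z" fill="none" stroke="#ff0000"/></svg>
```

(Gcodetools for Inkscape — laser output)
G21
G90
G0 X147.91 Y59.71
M4 S880
G01 X146.22 Y64.92 F691
G01 X141.78 Y68.15
G01 X136.30 Y68.15
G01 X131.86 Y64.92
G01 X130.17 Y59.71
G01 X131.86 Y54.50
G01 X136.30 Y51.27
G01 X141.78 Y51.27
G01 X146.22 Y54.50
G01 X147.91 Y59.71
G0 X66.03 Y38.74
M4 S563
G01 X62.23 Y50.44 F2031
G01 X52.28 Y57.67
G01 X39.98 Y57.67
G01 X30.03 Y50.44
G01 X26.23 Y38.74
G01 X30.03 Y27.04
G01 X39.98 Y19.81
G01 X52.28 Y19.81
G01 X62.23 Y27.04
G01 X66.03 Y38.74
G0 X88.95 Y11.34
M4 S563
G01 X51.43 Y8.10 F2031
G01 X117.66 Y67.40
G01 X116.90 Y27.84
G01 X122.65 Y64.18
G01 X117.02 Y89.44
G0 X106.14 Y46.55
M4 S209
G01 X98.49 Y70.10 F3601
G01 X78.46 Y84.65
G01 X53.70 Y84.65
G01 X33.67 Y70.10
G01 X26.02 Y46.55
G01 X33.67 Y23.00
G01 X53.70 Y8.45
G01 X78.46 Y8.45
G01 X98.49 Y23.00
G01 X106.14 Y46.55
G0 X22.73 Y65.50
M4 S209
G01 X129.76 Y90.41 F3601
G01 X92.04 Y56.64
G01 X22.73 Y65.50
M5
G0 X0.00 Y0.00

viewBox `0 0 157.74 120.43` with mm width/height → 1 unit = 1 mm. Flip: y_m = 120.43 − y_svg.

**Shape 1** — `<circle>` circle, stroke `#000000` → cut (S880, F691). Machine vertices: (147.91,59.71) → (146.22,64.92) → (141.78,68.15) → (136.30,68.15) → (131.86,64.92) → (130.17,59.71) → (131.86,54.50) → (136.30,51.27) → (141.78,51.27) → (146.22,54.50) → (147.91,59.71). Closed: final G1 returns to the first vertex.

**Shape 2** — `<circle>` circle, stroke `#008000` → score (S563, F2031). Machine vertices: (66.03,38.74) → (62.23,50.44) → (52.28,57.67) → (39.98,57.67) → (30.03,50.44) → (26.23,38.74) → (30.03,27.04) → (39.98,19.81) → (52.28,19.81) → (62.23,27.04) → (66.03,38.74). Closed: final G1 returns to the first vertex.

**Shape 3** — `<polyline>` open polyline, stroke `#008000` → score (S563, F2031). Machine vertices: (88.95,11.34) → (51.43,8.10) → (117.66,67.40) → (116.90,27.84) → (122.65,64.18) → (117.02,89.44). Open path.

**Shape 4** — `<circle>` circle, stroke `#ff0000` → engrave (S209, F3601). Machine vertices: (106.14,46.55) → (98.49,70.10) → (78.46,84.65) → (53.70,84.65) → (33.67,70.10) → (26.02,46.55) → (33.67,23.00) → (53.70,8.45) → (78.46,8.45) → (98.49,23.00) → (106.14,46.55). Closed: final G1 returns to the first vertex.

**Shape 5** — `<path>` closed polygon, stroke `#ff0000` → engrave (S209, F3601). Machine vertices: (22.73,65.50) → (129.76,90.41) → (92.04,56.64) → (22.73,65.50). Closed: final G1 returns to the first vertex.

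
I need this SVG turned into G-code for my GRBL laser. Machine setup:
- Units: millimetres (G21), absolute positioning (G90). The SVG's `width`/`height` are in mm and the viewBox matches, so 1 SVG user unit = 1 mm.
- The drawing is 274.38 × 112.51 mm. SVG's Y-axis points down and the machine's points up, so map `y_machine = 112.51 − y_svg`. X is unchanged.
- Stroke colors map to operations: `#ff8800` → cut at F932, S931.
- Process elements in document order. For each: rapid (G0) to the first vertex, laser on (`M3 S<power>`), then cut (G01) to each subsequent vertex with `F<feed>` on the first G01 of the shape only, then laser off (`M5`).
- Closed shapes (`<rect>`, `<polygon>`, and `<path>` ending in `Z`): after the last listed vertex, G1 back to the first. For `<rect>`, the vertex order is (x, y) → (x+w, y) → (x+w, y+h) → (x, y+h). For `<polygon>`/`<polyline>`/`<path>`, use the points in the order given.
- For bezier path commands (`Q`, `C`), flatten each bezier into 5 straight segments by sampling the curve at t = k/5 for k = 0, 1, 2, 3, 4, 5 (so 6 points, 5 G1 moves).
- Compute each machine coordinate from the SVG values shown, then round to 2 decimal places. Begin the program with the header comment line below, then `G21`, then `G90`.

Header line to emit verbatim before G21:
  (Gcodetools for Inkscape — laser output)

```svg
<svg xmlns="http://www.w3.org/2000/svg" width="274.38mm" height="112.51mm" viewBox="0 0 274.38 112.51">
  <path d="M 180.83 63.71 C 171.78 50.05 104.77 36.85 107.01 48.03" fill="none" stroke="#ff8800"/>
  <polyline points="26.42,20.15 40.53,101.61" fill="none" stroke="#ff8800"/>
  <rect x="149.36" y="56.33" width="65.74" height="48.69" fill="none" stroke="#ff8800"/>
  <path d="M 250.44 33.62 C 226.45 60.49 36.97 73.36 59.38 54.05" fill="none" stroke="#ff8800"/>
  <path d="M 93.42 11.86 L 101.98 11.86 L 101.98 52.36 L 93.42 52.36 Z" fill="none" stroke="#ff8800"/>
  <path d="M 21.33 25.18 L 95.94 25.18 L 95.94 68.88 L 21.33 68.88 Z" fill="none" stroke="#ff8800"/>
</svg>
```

Since the viewBox matches the mm dimensions, user units are millimetres directly. The only transform is the Y-flip y_m = 112.51 − y_svg.

Shape 1 is a cubic bezier drawn with `<path>`. Its stroke #ff8800 means cut at S931, F932. After flipping Y the toolpath is (180.83,48.80) → (169.46,56.75) → (150.29,63.44) → (129.42,67.72) → (112.96,68.45) → (107.01,64.48).

Shape 2 is a line segment drawn with `<polyline>`. Its stroke #ff8800 means cut at S931, F932. After flipping Y the toolpath is (26.42,92.36) → (40.53,10.90).

Shape 3 is a rectangle drawn with `<rect>`. Its stroke #ff8800 means cut at S931, F932. After flipping Y the toolpath is (149.36,56.18) → (215.10,56.18) → (215.10,7.49) → (149.36,7.49) → (149.36,56.18), returning to the start.

Shape 4 is a cubic bezier drawn with `<path>`. Its stroke #ff8800 means cut at S931, F932. After flipping Y the toolpath is (250.44,78.89) → (219.21,64.59) → (166.37,54.53) → (110.04,49.57) → (68.34,50.59) → (59.38,58.46).

Shape 5 is a rectangle drawn with `<path>`. Its stroke #ff8800 means cut at S931, F932. After flipping Y the toolpath is (93.42,100.65) → (101.98,100.65) → (101.98,60.15) → (93.42,60.15) → (93.42,100.65), returning to the start.

Shape 6 is a rectangle drawn with `<path>`. Its stroke #ff8800 means cut at S931, F932. After flipping Y the toolpath is (21.33,87.33) → (95.94,87.33) → (95.94,43.63) → (21.33,43.63) → (21.33,87.33), returning to the start.

(Gcodetools for Inkscape — laser output)
G21
G90
G0 X180.83 Y48.80
M3 S931
G01 X169.46 Y56.75 F932
G01 X150.29 Y63.44
G01 X129.42 Y67.72
G01 X112.96 Y68.45
G01 X107.01 Y64.48
M5
G0 X26.42 Y92.36
M3 S931
G01 X40.53 Y10.90 F932
M5
G0 X149.36 Y56.18
M3 S931
G01 X215.10 Y56.18 F932
G01 X215.10 Y7.49
G01 X149.36 Y7.49
G01 X149.36 Y56.18
M5
G0 X250.44 Y78.89
M3 S931
G01 X219.21 Y64.59 F932
G01 X166.37 Y54.53
G01 X110.04 Y49.57
G01 X68.34 Y50.59
G01 X59.38 Y58.46
M5
G0 X93.42 Y100.65
M3 S931
G01 X101.98 Y100.65 F932
G01 X101.98 Y60.15
G01 X93.42 Y60.15
G01 X93.42 Y100.65
M5
G0 X21.33 Y87.33
M3 S931
G01 X95.94 Y87.33 F932
G01 X95.94 Y43.63
G01 X21.33 Y43.63
G01 X21.33 Y87.33
M5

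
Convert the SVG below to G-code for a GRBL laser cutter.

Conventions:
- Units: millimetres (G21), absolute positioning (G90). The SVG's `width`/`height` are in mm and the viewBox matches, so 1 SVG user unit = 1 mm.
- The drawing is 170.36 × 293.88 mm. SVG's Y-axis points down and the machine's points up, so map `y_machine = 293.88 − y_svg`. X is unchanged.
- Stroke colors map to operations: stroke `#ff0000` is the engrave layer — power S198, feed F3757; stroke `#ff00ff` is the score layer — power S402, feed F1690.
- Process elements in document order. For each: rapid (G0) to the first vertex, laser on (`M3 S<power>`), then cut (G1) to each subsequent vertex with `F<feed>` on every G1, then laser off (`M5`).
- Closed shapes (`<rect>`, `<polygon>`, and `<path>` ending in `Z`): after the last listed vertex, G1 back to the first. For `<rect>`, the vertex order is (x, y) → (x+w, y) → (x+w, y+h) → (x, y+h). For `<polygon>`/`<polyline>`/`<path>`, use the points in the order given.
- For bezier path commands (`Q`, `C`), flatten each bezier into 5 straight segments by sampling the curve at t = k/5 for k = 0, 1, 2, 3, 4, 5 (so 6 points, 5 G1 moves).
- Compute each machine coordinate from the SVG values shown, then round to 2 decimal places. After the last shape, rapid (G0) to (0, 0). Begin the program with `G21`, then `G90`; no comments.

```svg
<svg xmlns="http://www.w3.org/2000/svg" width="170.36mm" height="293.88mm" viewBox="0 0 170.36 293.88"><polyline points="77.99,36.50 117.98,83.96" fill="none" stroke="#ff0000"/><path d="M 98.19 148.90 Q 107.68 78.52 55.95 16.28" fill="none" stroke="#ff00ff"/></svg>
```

G21
G90
G0 X77.99 Y257.38
M3 S198
G1 X117.98 Y209.92 F3757
M5
G0 X98.19 Y144.98
M3 S402
G1 X99.54 Y172.81 F1690
G1 X95.99 Y199.98 F1690
G1 X87.54 Y226.51 F1690
G1 X74.19 Y252.38 F1690
G1 X55.95 Y277.60 F1690
M5
G0 X0.00 Y0.00

Since the viewBox matches the mm dimensions, user units are millimetres directly. The only transform is the Y-flip y_m = 293.88 − y_svg.

Shape 1 is a line segment drawn with `<polyline>`. Its stroke #ff0000 means engrave at S198, F3757. After flipping Y the toolpath is (77.99,257.38) → (117.98,209.92).

Shape 2 is a quadratic bezier drawn with `<path>`. Its stroke #ff00ff means score at S402, F1690. After flipping Y the toolpath is (98.19,144.98) → (99.54,172.81) → (95.99,199.98) → (87.54,226.51) → (74.19,252.38) → (55.95,277.60).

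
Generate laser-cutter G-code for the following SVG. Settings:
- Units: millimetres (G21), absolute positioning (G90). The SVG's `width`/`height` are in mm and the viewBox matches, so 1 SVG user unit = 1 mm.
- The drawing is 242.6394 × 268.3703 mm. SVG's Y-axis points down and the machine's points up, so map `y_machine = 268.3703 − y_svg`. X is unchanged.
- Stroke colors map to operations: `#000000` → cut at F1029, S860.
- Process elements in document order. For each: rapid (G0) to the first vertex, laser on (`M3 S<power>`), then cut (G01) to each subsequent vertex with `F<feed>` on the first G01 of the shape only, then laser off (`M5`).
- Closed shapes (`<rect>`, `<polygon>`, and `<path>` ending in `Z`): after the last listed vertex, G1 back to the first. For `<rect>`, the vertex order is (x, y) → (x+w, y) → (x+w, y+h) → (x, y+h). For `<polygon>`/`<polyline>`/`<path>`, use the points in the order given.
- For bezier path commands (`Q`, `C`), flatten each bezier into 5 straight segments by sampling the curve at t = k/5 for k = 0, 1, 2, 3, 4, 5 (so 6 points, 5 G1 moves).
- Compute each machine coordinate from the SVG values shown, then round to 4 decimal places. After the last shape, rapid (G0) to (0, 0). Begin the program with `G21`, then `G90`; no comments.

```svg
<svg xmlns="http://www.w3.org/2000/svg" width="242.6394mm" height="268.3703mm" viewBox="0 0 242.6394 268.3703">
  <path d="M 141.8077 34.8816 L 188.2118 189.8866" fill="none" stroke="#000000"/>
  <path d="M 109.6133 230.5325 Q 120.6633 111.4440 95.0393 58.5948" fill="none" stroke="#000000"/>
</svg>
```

G21
G90
G0 X141.8077 Y233.4887
M3 S860
G01 X188.2118 Y78.4837 F1029
M5
G0 X109.6133 Y37.8378
M3 S860
G01 X112.5663 Y82.8236 F1029
G01 X112.5855 Y122.5103
G01 X109.6707 Y156.8979
G01 X103.8219 Y185.9862
G01 X95.0393 Y209.7755
M5
G0 X0.0000 Y0.0000

viewBox `0 0 242.6394 268.3703` with mm width/height → 1 unit = 1 mm. Flip: y_m = 268.3703 − y_svg.

**Shape 1** — `<path>` line segment, stroke `#000000` → cut (S860, F1029). Machine vertices: (141.8077,233.4887) → (188.2118,78.4837). Open path.

**Shape 2** — `<path>` quadratic bezier, stroke `#000000` → cut (S860, F1029). Control points (SVG): P0=(109.6133,230.5325), P1=(120.6633,111.4440), P2=(95.0393,58.5948); sampled at t=k/5. Machine vertices: (109.6133,37.8378) → (112.5663,82.8236) → (112.5855,122.5103) → (109.6707,156.8979) → (103.8219,185.9862) → (95.0393,209.7755). Open path.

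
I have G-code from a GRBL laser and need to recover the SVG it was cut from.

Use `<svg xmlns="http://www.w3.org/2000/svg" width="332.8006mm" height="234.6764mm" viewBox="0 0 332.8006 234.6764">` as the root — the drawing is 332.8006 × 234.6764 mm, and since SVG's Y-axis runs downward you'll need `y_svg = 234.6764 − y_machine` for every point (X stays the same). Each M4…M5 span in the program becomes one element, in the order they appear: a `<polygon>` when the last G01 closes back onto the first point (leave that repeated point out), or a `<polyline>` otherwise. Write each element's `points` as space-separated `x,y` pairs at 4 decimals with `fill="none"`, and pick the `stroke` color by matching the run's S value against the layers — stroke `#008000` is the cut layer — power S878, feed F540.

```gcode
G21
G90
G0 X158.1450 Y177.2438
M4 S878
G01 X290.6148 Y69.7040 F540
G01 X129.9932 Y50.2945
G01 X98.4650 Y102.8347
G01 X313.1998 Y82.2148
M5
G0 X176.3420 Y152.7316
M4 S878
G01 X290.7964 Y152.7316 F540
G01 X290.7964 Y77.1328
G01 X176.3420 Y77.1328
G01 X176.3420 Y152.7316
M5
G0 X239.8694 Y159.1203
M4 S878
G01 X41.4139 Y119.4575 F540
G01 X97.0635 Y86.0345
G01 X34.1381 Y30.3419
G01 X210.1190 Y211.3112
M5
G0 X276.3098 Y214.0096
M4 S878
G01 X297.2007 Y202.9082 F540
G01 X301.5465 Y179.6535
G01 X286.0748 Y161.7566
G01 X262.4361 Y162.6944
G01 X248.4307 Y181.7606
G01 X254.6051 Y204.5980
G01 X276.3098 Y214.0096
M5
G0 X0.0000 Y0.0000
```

Each laser-on run becomes one SVG element. Flip Y back into SVG space with y_svg = 234.6764 − y_machine. Every run uses S878, so all elements get stroke `#008000` (cut).

Run 1: The run is open, so emit a `<polyline>` with points (Y-flipped): 158.1450,57.4326 290.6148,164.9724 129.9932,184.3819 98.4650,131.8417 313.1998,152.4616.

Run 2: The run returns to its start, so emit a `<polygon>` with points (Y-flipped): 176.3420,81.9448 290.7964,81.9448 290.7964,157.5436 176.3420,157.5436.

Run 3: The run is open, so emit a `<polyline>` with points (Y-flipped): 239.8694,75.5561 41.4139,115.2189 97.0635,148.6419 34.1381,204.3345 210.1190,23.3652.

Run 4: The run returns to its start, so emit a `<polygon>` with points (Y-flipped): 276.3098,20.6668 297.2007,31.7682 301.5465,55.0229 286.0748,72.9198 262.4361,71.9820 248.4307,52.9158 254.6051,30.0784.

<svg xmlns="http://www.w3.org/2000/svg" width="332.8006mm" height="234.6764mm" viewBox="0 0 332.8006 234.6764">
  <polyline points="158.1450,57.4326 290.6148,164.9724 129.9932,184.3819 98.4650,131.8417 313.1998,152.4616" fill="none" stroke="#008000"/>
  <polygon points="176.3420,81.9448 290.7964,81.9448 290.7964,157.5436 176.3420,157.5436" fill="none" stroke="#008000"/>
  <polyline points="239.8694,75.5561 41.4139,115.2189 97.0635,148.6419 34.1381,204.3345 210.1190,23.3652" fill="none" stroke="#008000"/>
  <polygon points="276.3098,20.6668 297.2007,31.7682 301.5465,55.0229 286.0748,72.9198 262.4361,71.9820 248.4307,52.9158 254.6051,30.0784" fill="none" stroke="#008000"/>
</svg>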